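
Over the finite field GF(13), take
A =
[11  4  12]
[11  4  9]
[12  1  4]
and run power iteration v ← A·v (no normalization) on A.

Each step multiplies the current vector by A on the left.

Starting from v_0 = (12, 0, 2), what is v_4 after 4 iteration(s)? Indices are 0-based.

v_0 = (12, 0, 2).
v_1 = A·v_0 = (0, 7, 9).
v_2 = A·v_1 = (6, 5, 4).
v_3 = A·v_2 = (4, 5, 2).
v_4 = A·v_3 = (10, 4, 9).

v_4 = (10, 4, 9)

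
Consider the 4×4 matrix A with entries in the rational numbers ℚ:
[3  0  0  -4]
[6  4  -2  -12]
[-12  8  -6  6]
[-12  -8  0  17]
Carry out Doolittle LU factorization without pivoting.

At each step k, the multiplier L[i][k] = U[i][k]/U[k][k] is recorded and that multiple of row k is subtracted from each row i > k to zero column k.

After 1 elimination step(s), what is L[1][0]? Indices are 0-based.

k=0: U[0][0]=3
  eliminate (1,0): mult=2, new row 1: (0, 4, -2, -4); set L[1][0]=2
  eliminate (2,0): mult=-4, new row 2: (0, 8, -6, -10); set L[2][0]=-4
  eliminate (3,0): mult=-4, new row 3: (0, -8, 0, 1); set L[3][0]=-4

L[1][0] = 2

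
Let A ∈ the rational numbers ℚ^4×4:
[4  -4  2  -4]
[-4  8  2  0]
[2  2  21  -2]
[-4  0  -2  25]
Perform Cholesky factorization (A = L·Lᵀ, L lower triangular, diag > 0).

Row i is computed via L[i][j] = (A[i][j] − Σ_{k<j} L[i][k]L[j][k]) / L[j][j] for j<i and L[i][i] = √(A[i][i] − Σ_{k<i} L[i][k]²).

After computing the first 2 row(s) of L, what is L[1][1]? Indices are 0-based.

L[1][1] = 2

Step 1: L[0][0] = √(4) = 2.
  L[1][0] = (-4) / L[0][0] = -2.
Step 2: L[1][1] = √(4) = 2.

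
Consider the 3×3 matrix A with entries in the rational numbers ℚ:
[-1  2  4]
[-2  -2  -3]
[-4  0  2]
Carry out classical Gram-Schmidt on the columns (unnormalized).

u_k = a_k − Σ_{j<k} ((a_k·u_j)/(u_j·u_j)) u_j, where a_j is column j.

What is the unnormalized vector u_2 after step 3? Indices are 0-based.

u_2 = (-8/41, -8/41, 6/41)

Step 1: u_0 = a_0 = (-1, -2, -4).
Step 2: u_1 = a_1 − (2/21)·u_0 = (44/21, -38/21, 8/21).
Step 3: u_2 = a_2 − (-2/7)·u_0 − (153/82)·u_1 = (-8/41, -8/41, 6/41).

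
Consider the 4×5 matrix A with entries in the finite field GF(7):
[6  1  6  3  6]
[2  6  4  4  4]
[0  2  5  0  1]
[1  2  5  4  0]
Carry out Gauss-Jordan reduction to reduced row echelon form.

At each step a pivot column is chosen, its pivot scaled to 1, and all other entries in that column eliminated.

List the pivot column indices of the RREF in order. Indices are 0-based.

pivot columns: 0, 1, 2, 4

step 1: normalize row 0 (÷6) = (1, 6, 1, 4, 1)
  row 1: subtract 2×row0 = (0, 1, 2, 3, 2)
  row 3: subtract 1×row0 = (0, 3, 4, 0, 6)
step 2: normalize row 1 (÷1) = (0, 1, 2, 3, 2)
  row 0: subtract 6×row1 = (1, 0, 3, 0, 3)
  row 2: subtract 2×row1 = (0, 0, 1, 1, 4)
  row 3: subtract 3×row1 = (0, 0, 5, 5, 0)
step 3: normalize row 2 (÷1) = (0, 0, 1, 1, 4)
  row 0: subtract 3×row2 = (1, 0, 0, 4, 5)
  row 1: subtract 2×row2 = (0, 1, 0, 1, 1)
  row 3: subtract 5×row2 = (0, 0, 0, 0, 1)
skip col 3 (zero from row 3)
step 4: normalize row 3 (÷1) = (0, 0, 0, 0, 1)
  row 0: subtract 5×row3 = (1, 0, 0, 4, 0)
  row 1: subtract 1×row3 = (0, 1, 0, 1, 0)
  row 2: subtract 4×row3 = (0, 0, 1, 1, 0)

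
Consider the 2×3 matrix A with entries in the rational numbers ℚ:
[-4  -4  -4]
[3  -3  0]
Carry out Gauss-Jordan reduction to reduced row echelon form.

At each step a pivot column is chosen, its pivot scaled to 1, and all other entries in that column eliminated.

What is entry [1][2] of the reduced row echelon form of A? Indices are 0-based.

step 1: normalize row 0 (÷-4) = (1, 1, 1)
  row 1: subtract 3×row0 = (0, -6, -3)
step 2: normalize row 1 (÷-6) = (0, 1, 1/2)
  row 0: subtract 1×row1 = (1, 0, 1/2)

M[1][2] = 1/2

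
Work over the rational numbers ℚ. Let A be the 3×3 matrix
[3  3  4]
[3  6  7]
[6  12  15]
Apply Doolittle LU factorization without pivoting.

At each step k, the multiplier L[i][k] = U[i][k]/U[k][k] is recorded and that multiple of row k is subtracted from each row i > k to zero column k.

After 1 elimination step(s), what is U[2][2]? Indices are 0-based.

U[2][2] = 7

Step 1: pivot at (0,0) is 3.
  row1 ← row1 − (1)·row0  ⇒  L[1][0]=1, U row1=(0, 3, 3)
  row2 ← row2 − (2)·row0  ⇒  L[2][0]=2, U row2=(0, 6, 7)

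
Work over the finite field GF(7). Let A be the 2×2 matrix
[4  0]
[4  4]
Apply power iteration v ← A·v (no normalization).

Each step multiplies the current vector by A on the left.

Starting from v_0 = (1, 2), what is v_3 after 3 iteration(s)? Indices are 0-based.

v_3 = (1, 5)

v_0 = (1, 2).
v_1 = A·v_0 = (4, 5).
v_2 = A·v_1 = (2, 1).
v_3 = A·v_2 = (1, 5).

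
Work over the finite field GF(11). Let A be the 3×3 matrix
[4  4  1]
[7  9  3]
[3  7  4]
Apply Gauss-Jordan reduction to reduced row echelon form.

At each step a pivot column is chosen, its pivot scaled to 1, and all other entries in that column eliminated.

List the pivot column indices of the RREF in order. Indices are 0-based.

pivot columns: 0, 1, 2

pivot(0,0)=4: scale R0 → (1, 1, 3)
  clear (1,0): R1 −= (7)R0 → (0, 2, 4)
  clear (2,0): R2 −= (3)R0 → (0, 4, 6)
pivot(1,1)=2: scale R1 → (0, 1, 2)
  clear (0,1): R0 −= (1)R1 → (1, 0, 1)
  clear (2,1): R2 −= (4)R1 → (0, 0, 9)
pivot(2,2)=9: scale R2 → (0, 0, 1)
  clear (0,2): R0 −= (1)R2 → (1, 0, 0)
  clear (1,2): R1 −= (2)R2 → (0, 1, 0)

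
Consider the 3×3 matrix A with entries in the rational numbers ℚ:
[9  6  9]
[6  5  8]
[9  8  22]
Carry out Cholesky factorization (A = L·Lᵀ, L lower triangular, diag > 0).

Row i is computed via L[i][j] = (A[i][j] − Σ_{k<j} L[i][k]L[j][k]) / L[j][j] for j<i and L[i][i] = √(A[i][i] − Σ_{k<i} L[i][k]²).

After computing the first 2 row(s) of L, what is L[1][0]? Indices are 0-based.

L[1][0] = 2

Step 1: L[0][0] = √(9) = 3.
  L[1][0] = (6) / L[0][0] = 2.
Step 2: L[1][1] = √(1) = 1.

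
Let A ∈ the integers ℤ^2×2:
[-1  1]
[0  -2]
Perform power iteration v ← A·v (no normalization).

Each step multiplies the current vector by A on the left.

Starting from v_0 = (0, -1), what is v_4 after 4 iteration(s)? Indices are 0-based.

v_4 = (15, -16)

v_0 = (0, -1).
v_1 = A·v_0 = (-1, 2).
v_2 = A·v_1 = (3, -4).
v_3 = A·v_2 = (-7, 8).
v_4 = A·v_3 = (15, -16).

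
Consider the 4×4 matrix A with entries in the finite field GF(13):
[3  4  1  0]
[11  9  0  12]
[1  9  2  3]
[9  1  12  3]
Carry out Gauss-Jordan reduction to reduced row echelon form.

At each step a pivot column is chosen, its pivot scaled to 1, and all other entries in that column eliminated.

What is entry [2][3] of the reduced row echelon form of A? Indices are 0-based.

[1] R0 /= 3  ⇒  (1, 10, 9, 0)
     R1 -= 11·R0  ⇒  (0, 3, 5, 12)
     R2 -= 1·R0  ⇒  (0, 12, 6, 3)
     R3 -= 9·R0  ⇒  (0, 2, 9, 3)
[2] R1 /= 3  ⇒  (0, 1, 6, 4)
     R0 -= 10·R1  ⇒  (1, 0, 1, 12)
     R2 -= 12·R1  ⇒  (0, 0, 12, 7)
     R3 -= 2·R1  ⇒  (0, 0, 10, 8)
[3] R2 /= 12  ⇒  (0, 0, 1, 6)
     R0 -= 1·R2  ⇒  (1, 0, 0, 6)
     R1 -= 6·R2  ⇒  (0, 1, 0, 7)
     R3 -= 10·R2  ⇒  (0, 0, 0, 0)
column 3 empty below row 3

M[2][3] = 6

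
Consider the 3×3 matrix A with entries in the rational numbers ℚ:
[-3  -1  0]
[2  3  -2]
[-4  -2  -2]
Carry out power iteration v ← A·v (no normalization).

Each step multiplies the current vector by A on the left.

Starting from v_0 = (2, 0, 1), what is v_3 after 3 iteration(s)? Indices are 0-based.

v_3 = (-62, -6, -172)

v_0 = (2, 0, 1).
v_1 = A·v_0 = (-6, 2, -10).
v_2 = A·v_1 = (16, 14, 40).
v_3 = A·v_2 = (-62, -6, -172).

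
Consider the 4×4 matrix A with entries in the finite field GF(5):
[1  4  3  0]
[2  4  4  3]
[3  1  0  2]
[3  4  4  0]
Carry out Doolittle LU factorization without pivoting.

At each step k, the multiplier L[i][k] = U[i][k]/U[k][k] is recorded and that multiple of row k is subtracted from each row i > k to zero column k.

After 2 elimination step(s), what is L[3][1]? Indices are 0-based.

[col 0] pivot 1
  R1 -= 2*R0 → (0, 1, 3, 3)  (L[1][0] := 2)
  R2 -= 3*R0 → (0, 4, 1, 2)  (L[2][0] := 3)
  R3 -= 3*R0 → (0, 2, 0, 0)  (L[3][0] := 3)
[col 1] pivot 1
  R2 -= 4*R1 → (0, 0, 4, 0)  (L[2][1] := 4)
  R3 -= 2*R1 → (0, 0, 4, 4)  (L[3][1] := 2)

L[3][1] = 2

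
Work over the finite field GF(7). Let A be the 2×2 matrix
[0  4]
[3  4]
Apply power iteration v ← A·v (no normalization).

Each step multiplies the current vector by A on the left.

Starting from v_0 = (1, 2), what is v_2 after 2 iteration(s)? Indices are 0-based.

v_0 = (1, 2).
v_1 = A·v_0 = (1, 4).
v_2 = A·v_1 = (2, 5).

v_2 = (2, 5)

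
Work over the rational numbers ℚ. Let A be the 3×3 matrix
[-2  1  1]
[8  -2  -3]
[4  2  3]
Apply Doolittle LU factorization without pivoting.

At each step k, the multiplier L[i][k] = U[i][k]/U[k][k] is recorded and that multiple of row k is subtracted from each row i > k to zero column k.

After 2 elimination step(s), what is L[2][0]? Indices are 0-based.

L[2][0] = -2

[col 0] pivot -2
  R1 -= -4*R0 → (0, 2, 1)  (L[1][0] := -4)
  R2 -= -2*R0 → (0, 4, 5)  (L[2][0] := -2)
[col 1] pivot 2
  R2 -= 2*R1 → (0, 0, 3)  (L[2][1] := 2)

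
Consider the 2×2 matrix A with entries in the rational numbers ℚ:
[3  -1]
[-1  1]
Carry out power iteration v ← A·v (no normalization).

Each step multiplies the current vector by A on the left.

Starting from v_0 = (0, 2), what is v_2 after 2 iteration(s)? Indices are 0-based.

v_0 = (0, 2).
v_1 = A·v_0 = (-2, 2).
v_2 = A·v_1 = (-8, 4).

v_2 = (-8, 4)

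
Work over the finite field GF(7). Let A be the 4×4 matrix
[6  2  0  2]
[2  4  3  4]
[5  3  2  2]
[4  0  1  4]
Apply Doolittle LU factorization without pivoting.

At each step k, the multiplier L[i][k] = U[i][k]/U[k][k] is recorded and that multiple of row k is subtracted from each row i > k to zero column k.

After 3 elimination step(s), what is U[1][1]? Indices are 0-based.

U[1][1] = 1

Step 1: pivot at (0,0) is 6.
  row1 ← row1 − (5)·row0  ⇒  L[1][0]=5, U row1=(0, 1, 3, 1)
  row2 ← row2 − (2)·row0  ⇒  L[2][0]=2, U row2=(0, 6, 2, 5)
  row3 ← row3 − (3)·row0  ⇒  L[3][0]=3, U row3=(0, 1, 1, 5)
Step 2: pivot at (1,1) is 1.
  row2 ← row2 − (6)·row1  ⇒  L[2][1]=6, U row2=(0, 0, 5, 6)
  row3 ← row3 − (1)·row1  ⇒  L[3][1]=1, U row3=(0, 0, 5, 4)
Step 3: pivot at (2,2) is 5.
  row3 ← row3 − (1)·row2  ⇒  L[3][2]=1, U row3=(0, 0, 0, 5)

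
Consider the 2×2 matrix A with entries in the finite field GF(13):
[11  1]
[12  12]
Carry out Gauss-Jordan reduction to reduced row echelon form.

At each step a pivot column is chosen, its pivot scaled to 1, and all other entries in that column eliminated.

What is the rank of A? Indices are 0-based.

pivot(0,0)=11: scale R0 → (1, 6)
  clear (1,0): R1 −= (12)R0 → (0, 5)
pivot(1,1)=5: scale R1 → (0, 1)
  clear (0,1): R0 −= (6)R1 → (1, 0)

rank = 2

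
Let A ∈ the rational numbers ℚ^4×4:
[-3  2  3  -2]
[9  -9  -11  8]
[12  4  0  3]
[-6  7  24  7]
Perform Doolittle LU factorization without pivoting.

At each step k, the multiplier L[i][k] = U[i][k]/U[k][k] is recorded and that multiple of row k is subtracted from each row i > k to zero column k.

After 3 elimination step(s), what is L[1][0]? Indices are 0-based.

L[1][0] = -3

[col 0] pivot -3
  R1 -= -3*R0 → (0, -3, -2, 2)  (L[1][0] := -3)
  R2 -= -4*R0 → (0, 12, 12, -5)  (L[2][0] := -4)
  R3 -= 2*R0 → (0, 3, 18, 11)  (L[3][0] := 2)
[col 1] pivot -3
  R2 -= -4*R1 → (0, 0, 4, 3)  (L[2][1] := -4)
  R3 -= -1*R1 → (0, 0, 16, 13)  (L[3][1] := -1)
[col 2] pivot 4
  R3 -= 4*R2 → (0, 0, 0, 1)  (L[3][2] := 4)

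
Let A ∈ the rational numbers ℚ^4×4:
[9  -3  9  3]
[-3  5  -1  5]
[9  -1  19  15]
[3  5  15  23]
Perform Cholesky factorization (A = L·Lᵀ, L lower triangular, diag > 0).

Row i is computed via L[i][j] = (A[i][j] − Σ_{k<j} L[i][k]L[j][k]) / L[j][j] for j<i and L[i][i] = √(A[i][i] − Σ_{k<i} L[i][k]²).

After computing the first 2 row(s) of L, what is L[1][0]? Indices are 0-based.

Step 1: L[0][0] = √(9) = 3.
  L[1][0] = (-3) / L[0][0] = -1.
Step 2: L[1][1] = √(4) = 2.

L[1][0] = -1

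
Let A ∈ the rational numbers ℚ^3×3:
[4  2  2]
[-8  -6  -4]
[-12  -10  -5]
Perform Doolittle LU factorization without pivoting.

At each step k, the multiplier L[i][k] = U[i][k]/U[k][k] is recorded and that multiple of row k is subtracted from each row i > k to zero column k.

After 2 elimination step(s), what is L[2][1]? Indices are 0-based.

[col 0] pivot 4
  R1 -= -2*R0 → (0, -2, 0)  (L[1][0] := -2)
  R2 -= -3*R0 → (0, -4, 1)  (L[2][0] := -3)
[col 1] pivot -2
  R2 -= 2*R1 → (0, 0, 1)  (L[2][1] := 2)

L[2][1] = 2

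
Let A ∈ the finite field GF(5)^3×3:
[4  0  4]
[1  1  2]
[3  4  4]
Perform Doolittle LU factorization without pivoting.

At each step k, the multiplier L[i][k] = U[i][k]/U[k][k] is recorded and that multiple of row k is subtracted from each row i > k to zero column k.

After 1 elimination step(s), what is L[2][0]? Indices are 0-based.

L[2][0] = 2

k=0: U[0][0]=4
  eliminate (1,0): mult=4, new row 1: (0, 1, 1); set L[1][0]=4
  eliminate (2,0): mult=2, new row 2: (0, 4, 1); set L[2][0]=2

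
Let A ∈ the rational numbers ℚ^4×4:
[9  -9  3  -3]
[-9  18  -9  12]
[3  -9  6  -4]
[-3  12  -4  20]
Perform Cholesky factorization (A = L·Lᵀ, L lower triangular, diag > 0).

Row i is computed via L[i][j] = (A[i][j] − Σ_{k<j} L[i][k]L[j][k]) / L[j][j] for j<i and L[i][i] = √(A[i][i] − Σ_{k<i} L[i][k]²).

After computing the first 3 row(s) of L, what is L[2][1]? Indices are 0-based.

Step 1: L[0][0] = √(9) = 3.
  L[1][0] = (-9) / L[0][0] = -3.
Step 2: L[1][1] = √(9) = 3.
  L[2][0] = (3) / L[0][0] = 1.
  L[2][1] = (-6) / L[1][1] = -2.
Step 3: L[2][2] = √(1) = 1.

L[2][1] = -2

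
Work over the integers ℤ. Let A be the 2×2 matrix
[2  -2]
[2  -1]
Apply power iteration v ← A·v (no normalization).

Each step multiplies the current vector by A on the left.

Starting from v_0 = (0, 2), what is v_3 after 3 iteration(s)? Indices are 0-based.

v_3 = (4, -2)

v_0 = (0, 2).
v_1 = A·v_0 = (-4, -2).
v_2 = A·v_1 = (-4, -6).
v_3 = A·v_2 = (4, -2).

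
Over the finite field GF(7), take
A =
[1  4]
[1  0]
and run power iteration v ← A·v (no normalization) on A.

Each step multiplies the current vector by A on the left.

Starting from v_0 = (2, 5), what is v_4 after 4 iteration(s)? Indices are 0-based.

v_4 = (0, 6)

v_0 = (2, 5).
v_1 = A·v_0 = (1, 2).
v_2 = A·v_1 = (2, 1).
v_3 = A·v_2 = (6, 2).
v_4 = A·v_3 = (0, 6).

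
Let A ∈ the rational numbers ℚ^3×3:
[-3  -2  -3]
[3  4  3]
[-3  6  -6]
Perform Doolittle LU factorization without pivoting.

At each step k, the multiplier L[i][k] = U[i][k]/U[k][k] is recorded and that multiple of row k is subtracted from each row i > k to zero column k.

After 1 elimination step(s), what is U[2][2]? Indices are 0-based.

Step 1: pivot at (0,0) is -3.
  row1 ← row1 − (-1)·row0  ⇒  L[1][0]=-1, U row1=(0, 2, 0)
  row2 ← row2 − (1)·row0  ⇒  L[2][0]=1, U row2=(0, 8, -3)

U[2][2] = -3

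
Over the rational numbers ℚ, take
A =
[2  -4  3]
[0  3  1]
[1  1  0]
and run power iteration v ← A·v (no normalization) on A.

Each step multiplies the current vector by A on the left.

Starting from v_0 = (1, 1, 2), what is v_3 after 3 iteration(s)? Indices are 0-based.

v_0 = (1, 1, 2).
v_1 = A·v_0 = (4, 5, 2).
v_2 = A·v_1 = (-6, 17, 9).
v_3 = A·v_2 = (-53, 60, 11).

v_3 = (-53, 60, 11)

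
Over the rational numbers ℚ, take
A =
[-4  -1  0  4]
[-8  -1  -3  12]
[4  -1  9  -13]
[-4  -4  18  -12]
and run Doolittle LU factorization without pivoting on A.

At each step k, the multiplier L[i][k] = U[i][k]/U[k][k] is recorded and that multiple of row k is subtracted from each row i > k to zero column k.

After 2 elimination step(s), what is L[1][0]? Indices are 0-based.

Step 1: pivot at (0,0) is -4.
  row1 ← row1 − (2)·row0  ⇒  L[1][0]=2, U row1=(0, 1, -3, 4)
  row2 ← row2 − (-1)·row0  ⇒  L[2][0]=-1, U row2=(0, -2, 9, -9)
  row3 ← row3 − (1)·row0  ⇒  L[3][0]=1, U row3=(0, -3, 18, -16)
Step 2: pivot at (1,1) is 1.
  row2 ← row2 − (-2)·row1  ⇒  L[2][1]=-2, U row2=(0, 0, 3, -1)
  row3 ← row3 − (-3)·row1  ⇒  L[3][1]=-3, U row3=(0, 0, 9, -4)

L[1][0] = 2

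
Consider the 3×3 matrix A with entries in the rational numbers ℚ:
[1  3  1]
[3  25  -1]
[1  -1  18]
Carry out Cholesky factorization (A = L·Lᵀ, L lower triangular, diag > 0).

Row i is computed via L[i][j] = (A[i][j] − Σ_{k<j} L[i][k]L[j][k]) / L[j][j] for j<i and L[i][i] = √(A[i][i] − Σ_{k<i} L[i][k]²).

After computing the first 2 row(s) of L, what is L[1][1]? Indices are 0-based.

Step 1: L[0][0] = √(1) = 1.
  L[1][0] = (3) / L[0][0] = 3.
Step 2: L[1][1] = √(16) = 4.

L[1][1] = 4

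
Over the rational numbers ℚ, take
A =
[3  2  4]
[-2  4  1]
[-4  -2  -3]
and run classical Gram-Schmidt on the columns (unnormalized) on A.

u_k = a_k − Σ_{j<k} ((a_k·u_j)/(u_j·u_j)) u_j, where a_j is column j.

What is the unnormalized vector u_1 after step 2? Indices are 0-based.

u_1 = (40/29, 128/29, -34/29)

Step 1: u_0 = a_0 = (3, -2, -4).
Step 2: u_1 = a_1 − (6/29)·u_0 = (40/29, 128/29, -34/29).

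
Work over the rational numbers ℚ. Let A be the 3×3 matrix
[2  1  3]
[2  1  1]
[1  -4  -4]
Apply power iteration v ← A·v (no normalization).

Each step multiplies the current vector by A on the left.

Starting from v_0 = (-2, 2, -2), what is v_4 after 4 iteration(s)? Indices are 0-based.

v_4 = (-116, -112, 214)

v_0 = (-2, 2, -2).
v_1 = A·v_0 = (-8, -4, -2).
v_2 = A·v_1 = (-26, -22, 16).
v_3 = A·v_2 = (-26, -58, -2).
v_4 = A·v_3 = (-116, -112, 214).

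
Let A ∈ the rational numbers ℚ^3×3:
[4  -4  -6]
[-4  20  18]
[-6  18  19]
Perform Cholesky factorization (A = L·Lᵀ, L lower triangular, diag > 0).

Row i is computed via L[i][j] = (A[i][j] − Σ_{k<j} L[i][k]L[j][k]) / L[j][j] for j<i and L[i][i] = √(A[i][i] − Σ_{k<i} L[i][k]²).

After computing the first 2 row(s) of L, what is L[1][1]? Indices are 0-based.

L[1][1] = 4

Step 1: L[0][0] = √(4) = 2.
  L[1][0] = (-4) / L[0][0] = -2.
Step 2: L[1][1] = √(16) = 4.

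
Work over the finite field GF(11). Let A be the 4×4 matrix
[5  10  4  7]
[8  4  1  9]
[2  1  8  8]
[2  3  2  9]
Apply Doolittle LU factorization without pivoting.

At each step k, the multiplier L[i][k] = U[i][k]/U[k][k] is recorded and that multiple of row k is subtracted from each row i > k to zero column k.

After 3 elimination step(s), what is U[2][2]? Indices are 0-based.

U[2][2] = 5

k=0: U[0][0]=5
  eliminate (1,0): mult=6, new row 1: (0, 10, 10, 0); set L[1][0]=6
  eliminate (2,0): mult=7, new row 2: (0, 8, 2, 3); set L[2][0]=7
  eliminate (3,0): mult=7, new row 3: (0, 10, 7, 4); set L[3][0]=7
k=1: U[1][1]=10
  eliminate (2,1): mult=3, new row 2: (0, 0, 5, 3); set L[2][1]=3
  eliminate (3,1): mult=1, new row 3: (0, 0, 8, 4); set L[3][1]=1
k=2: U[2][2]=5
  eliminate (3,2): mult=6, new row 3: (0, 0, 0, 8); set L[3][2]=6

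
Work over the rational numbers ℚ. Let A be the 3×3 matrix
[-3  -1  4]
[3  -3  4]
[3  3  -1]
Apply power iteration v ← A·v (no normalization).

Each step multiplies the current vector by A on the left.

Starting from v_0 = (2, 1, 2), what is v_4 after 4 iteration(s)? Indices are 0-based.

v_0 = (2, 1, 2).
v_1 = A·v_0 = (1, 11, 7).
v_2 = A·v_1 = (14, -2, 29).
v_3 = A·v_2 = (76, 164, 7).
v_4 = A·v_3 = (-364, -236, 713).

v_4 = (-364, -236, 713)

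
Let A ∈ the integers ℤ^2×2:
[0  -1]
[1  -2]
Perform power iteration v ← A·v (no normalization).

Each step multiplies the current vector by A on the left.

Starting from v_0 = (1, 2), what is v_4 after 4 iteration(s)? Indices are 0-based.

v_4 = (5, 6)

v_0 = (1, 2).
v_1 = A·v_0 = (-2, -3).
v_2 = A·v_1 = (3, 4).
v_3 = A·v_2 = (-4, -5).
v_4 = A·v_3 = (5, 6).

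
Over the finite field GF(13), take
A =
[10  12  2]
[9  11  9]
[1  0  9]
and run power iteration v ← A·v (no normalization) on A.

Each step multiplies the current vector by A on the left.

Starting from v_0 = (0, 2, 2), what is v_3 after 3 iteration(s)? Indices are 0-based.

v_0 = (0, 2, 2).
v_1 = A·v_0 = (2, 1, 5).
v_2 = A·v_1 = (3, 9, 8).
v_3 = A·v_2 = (11, 3, 10).

v_3 = (11, 3, 10)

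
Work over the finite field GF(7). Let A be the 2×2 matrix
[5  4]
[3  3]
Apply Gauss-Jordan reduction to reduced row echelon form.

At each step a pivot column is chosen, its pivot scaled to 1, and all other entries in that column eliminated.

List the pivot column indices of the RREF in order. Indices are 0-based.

[1] R0 /= 5  ⇒  (1, 5)
     R1 -= 3·R0  ⇒  (0, 2)
[2] R1 /= 2  ⇒  (0, 1)
     R0 -= 5·R1  ⇒  (1, 0)

pivot columns: 0, 1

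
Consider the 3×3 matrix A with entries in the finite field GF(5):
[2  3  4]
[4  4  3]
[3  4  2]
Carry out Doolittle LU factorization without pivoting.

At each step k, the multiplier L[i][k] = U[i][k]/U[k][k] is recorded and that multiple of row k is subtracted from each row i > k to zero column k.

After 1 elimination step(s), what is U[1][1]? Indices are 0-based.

U[1][1] = 3

k=0: U[0][0]=2
  eliminate (1,0): mult=2, new row 1: (0, 3, 0); set L[1][0]=2
  eliminate (2,0): mult=4, new row 2: (0, 2, 1); set L[2][0]=4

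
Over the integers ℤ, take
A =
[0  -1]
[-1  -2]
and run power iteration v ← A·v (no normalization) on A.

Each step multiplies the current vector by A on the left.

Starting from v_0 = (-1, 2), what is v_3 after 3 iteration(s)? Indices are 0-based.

v_3 = (-8, -19)

v_0 = (-1, 2).
v_1 = A·v_0 = (-2, -3).
v_2 = A·v_1 = (3, 8).
v_3 = A·v_2 = (-8, -19).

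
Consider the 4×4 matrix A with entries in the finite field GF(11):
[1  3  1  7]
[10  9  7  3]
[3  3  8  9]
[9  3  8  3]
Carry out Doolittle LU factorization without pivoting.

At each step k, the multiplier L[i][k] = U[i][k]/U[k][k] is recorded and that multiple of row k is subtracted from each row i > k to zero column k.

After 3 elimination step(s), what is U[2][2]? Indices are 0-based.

U[2][2] = 9

[col 0] pivot 1
  R1 -= 10*R0 → (0, 1, 8, 10)  (L[1][0] := 10)
  R2 -= 3*R0 → (0, 5, 5, 10)  (L[2][0] := 3)
  R3 -= 9*R0 → (0, 9, 10, 6)  (L[3][0] := 9)
[col 1] pivot 1
  R2 -= 5*R1 → (0, 0, 9, 4)  (L[2][1] := 5)
  R3 -= 9*R1 → (0, 0, 4, 4)  (L[3][1] := 9)
[col 2] pivot 9
  R3 -= 9*R2 → (0, 0, 0, 1)  (L[3][2] := 9)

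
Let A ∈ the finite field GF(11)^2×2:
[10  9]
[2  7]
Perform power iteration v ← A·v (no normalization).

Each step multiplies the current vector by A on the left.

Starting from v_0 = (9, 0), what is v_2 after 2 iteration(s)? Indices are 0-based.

v_2 = (6, 9)

v_0 = (9, 0).
v_1 = A·v_0 = (2, 7).
v_2 = A·v_1 = (6, 9).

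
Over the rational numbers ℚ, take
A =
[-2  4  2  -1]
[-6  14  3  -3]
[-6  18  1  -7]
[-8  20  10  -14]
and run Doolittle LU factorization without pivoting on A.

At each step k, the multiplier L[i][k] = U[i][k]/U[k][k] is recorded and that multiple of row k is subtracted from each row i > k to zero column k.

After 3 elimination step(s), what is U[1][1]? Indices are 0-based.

U[1][1] = 2

[col 0] pivot -2
  R1 -= 3*R0 → (0, 2, -3, 0)  (L[1][0] := 3)
  R2 -= 3*R0 → (0, 6, -5, -4)  (L[2][0] := 3)
  R3 -= 4*R0 → (0, 4, 2, -10)  (L[3][0] := 4)
[col 1] pivot 2
  R2 -= 3*R1 → (0, 0, 4, -4)  (L[2][1] := 3)
  R3 -= 2*R1 → (0, 0, 8, -10)  (L[3][1] := 2)
[col 2] pivot 4
  R3 -= 2*R2 → (0, 0, 0, -2)  (L[3][2] := 2)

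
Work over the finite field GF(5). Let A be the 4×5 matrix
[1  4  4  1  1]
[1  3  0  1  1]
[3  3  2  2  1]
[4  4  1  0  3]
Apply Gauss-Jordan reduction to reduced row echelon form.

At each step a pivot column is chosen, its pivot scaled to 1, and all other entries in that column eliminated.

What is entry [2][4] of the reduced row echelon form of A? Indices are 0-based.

M[2][4] = 3

[1] R0 /= 1  ⇒  (1, 4, 4, 1, 1)
     R1 -= 1·R0  ⇒  (0, 4, 1, 0, 0)
     R2 -= 3·R0  ⇒  (0, 1, 0, 4, 3)
     R3 -= 4·R0  ⇒  (0, 3, 0, 1, 4)
[2] R1 /= 4  ⇒  (0, 1, 4, 0, 0)
     R0 -= 4·R1  ⇒  (1, 0, 3, 1, 1)
     R2 -= 1·R1  ⇒  (0, 0, 1, 4, 3)
     R3 -= 3·R1  ⇒  (0, 0, 3, 1, 4)
[3] R2 /= 1  ⇒  (0, 0, 1, 4, 3)
     R0 -= 3·R2  ⇒  (1, 0, 0, 4, 2)
     R1 -= 4·R2  ⇒  (0, 1, 0, 4, 3)
     R3 -= 3·R2  ⇒  (0, 0, 0, 4, 0)
[4] R3 /= 4  ⇒  (0, 0, 0, 1, 0)
     R0 -= 4·R3  ⇒  (1, 0, 0, 0, 2)
     R1 -= 4·R3  ⇒  (0, 1, 0, 0, 3)
     R2 -= 4·R3  ⇒  (0, 0, 1, 0, 3)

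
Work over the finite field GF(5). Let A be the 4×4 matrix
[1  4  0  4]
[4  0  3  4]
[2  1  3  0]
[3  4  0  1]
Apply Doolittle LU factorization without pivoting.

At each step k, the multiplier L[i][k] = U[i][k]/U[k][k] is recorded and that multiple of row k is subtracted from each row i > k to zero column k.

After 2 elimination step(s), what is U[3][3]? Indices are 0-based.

[col 0] pivot 1
  R1 -= 4*R0 → (0, 4, 3, 3)  (L[1][0] := 4)
  R2 -= 2*R0 → (0, 3, 3, 2)  (L[2][0] := 2)
  R3 -= 3*R0 → (0, 2, 0, 4)  (L[3][0] := 3)
[col 1] pivot 4
  R2 -= 2*R1 → (0, 0, 2, 1)  (L[2][1] := 2)
  R3 -= 3*R1 → (0, 0, 1, 0)  (L[3][1] := 3)

U[3][3] = 0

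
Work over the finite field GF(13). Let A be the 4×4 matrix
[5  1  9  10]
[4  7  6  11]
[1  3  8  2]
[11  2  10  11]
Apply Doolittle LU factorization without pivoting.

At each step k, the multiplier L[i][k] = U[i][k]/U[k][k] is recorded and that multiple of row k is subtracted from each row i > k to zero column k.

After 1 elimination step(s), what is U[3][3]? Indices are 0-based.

U[3][3] = 2

[col 0] pivot 5
  R1 -= 6*R0 → (0, 1, 4, 3)  (L[1][0] := 6)
  R2 -= 8*R0 → (0, 8, 1, 0)  (L[2][0] := 8)
  R3 -= 10*R0 → (0, 5, 11, 2)  (L[3][0] := 10)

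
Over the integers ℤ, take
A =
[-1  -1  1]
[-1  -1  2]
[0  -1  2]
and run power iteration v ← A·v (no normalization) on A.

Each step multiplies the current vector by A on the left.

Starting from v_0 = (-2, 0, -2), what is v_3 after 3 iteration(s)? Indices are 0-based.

v_3 = (2, -4, -6)

v_0 = (-2, 0, -2).
v_1 = A·v_0 = (0, -2, -4).
v_2 = A·v_1 = (-2, -6, -6).
v_3 = A·v_2 = (2, -4, -6).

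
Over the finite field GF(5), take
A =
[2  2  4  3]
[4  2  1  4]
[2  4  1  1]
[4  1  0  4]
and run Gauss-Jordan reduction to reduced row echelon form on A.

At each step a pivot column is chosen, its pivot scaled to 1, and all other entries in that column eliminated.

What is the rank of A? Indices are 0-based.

rank = 3

[1] R0 /= 2  ⇒  (1, 1, 2, 4)
     R1 -= 4·R0  ⇒  (0, 3, 3, 3)
     R2 -= 2·R0  ⇒  (0, 2, 2, 3)
     R3 -= 4·R0  ⇒  (0, 2, 2, 3)
[2] R1 /= 3  ⇒  (0, 1, 1, 1)
     R0 -= 1·R1  ⇒  (1, 0, 1, 3)
     R2 -= 2·R1  ⇒  (0, 0, 0, 1)
     R3 -= 2·R1  ⇒  (0, 0, 0, 1)
column 2 empty below row 2
[3] R2 /= 1  ⇒  (0, 0, 0, 1)
     R0 -= 3·R2  ⇒  (1, 0, 1, 0)
     R1 -= 1·R2  ⇒  (0, 1, 1, 0)
     R3 -= 1·R2  ⇒  (0, 0, 0, 0)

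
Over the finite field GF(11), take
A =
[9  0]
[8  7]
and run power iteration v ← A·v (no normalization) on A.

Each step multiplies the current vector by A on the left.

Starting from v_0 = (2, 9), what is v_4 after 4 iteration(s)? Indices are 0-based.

v_4 = (10, 10)

v_0 = (2, 9).
v_1 = A·v_0 = (7, 2).
v_2 = A·v_1 = (8, 4).
v_3 = A·v_2 = (6, 4).
v_4 = A·v_3 = (10, 10).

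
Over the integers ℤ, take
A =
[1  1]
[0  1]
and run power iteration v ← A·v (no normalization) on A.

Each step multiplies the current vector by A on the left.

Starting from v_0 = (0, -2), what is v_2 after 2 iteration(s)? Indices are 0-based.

v_0 = (0, -2).
v_1 = A·v_0 = (-2, -2).
v_2 = A·v_1 = (-4, -2).

v_2 = (-4, -2)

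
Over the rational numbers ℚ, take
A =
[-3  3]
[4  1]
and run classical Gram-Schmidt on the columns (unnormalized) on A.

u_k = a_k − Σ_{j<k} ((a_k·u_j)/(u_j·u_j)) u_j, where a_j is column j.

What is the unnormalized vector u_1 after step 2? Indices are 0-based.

Step 1: u_0 = a_0 = (-3, 4).
Step 2: u_1 = a_1 − (-1/5)·u_0 = (12/5, 9/5).

u_1 = (12/5, 9/5)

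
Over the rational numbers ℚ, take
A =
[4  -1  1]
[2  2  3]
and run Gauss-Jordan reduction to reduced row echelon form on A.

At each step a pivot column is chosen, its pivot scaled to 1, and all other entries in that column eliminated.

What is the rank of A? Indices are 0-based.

rank = 2

step 1: normalize row 0 (÷4) = (1, -1/4, 1/4)
  row 1: subtract 2×row0 = (0, 5/2, 5/2)
step 2: normalize row 1 (÷5/2) = (0, 1, 1)
  row 0: subtract -1/4×row1 = (1, 0, 1/2)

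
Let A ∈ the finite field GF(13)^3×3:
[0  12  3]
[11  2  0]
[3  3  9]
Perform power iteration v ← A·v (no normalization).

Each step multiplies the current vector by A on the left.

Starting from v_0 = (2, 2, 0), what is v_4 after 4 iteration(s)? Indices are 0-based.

v_0 = (2, 2, 0).
v_1 = A·v_0 = (11, 0, 12).
v_2 = A·v_1 = (10, 4, 11).
v_3 = A·v_2 = (3, 1, 11).
v_4 = A·v_3 = (6, 9, 7).

v_4 = (6, 9, 7)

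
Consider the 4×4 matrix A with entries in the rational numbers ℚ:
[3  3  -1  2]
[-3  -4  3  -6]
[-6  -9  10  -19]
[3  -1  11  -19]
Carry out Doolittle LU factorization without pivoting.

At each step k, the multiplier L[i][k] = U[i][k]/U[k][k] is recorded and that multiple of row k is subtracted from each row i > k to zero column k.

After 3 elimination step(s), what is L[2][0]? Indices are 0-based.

L[2][0] = -2

k=0: U[0][0]=3
  eliminate (1,0): mult=-1, new row 1: (0, -1, 2, -4); set L[1][0]=-1
  eliminate (2,0): mult=-2, new row 2: (0, -3, 8, -15); set L[2][0]=-2
  eliminate (3,0): mult=1, new row 3: (0, -4, 12, -21); set L[3][0]=1
k=1: U[1][1]=-1
  eliminate (2,1): mult=3, new row 2: (0, 0, 2, -3); set L[2][1]=3
  eliminate (3,1): mult=4, new row 3: (0, 0, 4, -5); set L[3][1]=4
k=2: U[2][2]=2
  eliminate (3,2): mult=2, new row 3: (0, 0, 0, 1); set L[3][2]=2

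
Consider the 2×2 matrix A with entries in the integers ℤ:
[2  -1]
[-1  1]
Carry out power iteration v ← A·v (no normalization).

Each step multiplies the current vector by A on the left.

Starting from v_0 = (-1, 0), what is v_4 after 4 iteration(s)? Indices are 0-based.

v_0 = (-1, 0).
v_1 = A·v_0 = (-2, 1).
v_2 = A·v_1 = (-5, 3).
v_3 = A·v_2 = (-13, 8).
v_4 = A·v_3 = (-34, 21).

v_4 = (-34, 21)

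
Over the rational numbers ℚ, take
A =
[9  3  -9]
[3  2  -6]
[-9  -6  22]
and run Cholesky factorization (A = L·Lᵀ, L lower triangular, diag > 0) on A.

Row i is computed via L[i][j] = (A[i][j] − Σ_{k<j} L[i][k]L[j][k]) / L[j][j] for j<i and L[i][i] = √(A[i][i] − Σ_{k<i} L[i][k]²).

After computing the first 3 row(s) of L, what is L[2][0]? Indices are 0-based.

Step 1: L[0][0] = √(9) = 3.
  L[1][0] = (3) / L[0][0] = 1.
Step 2: L[1][1] = √(1) = 1.
  L[2][0] = (-9) / L[0][0] = -3.
  L[2][1] = (-3) / L[1][1] = -3.
Step 3: L[2][2] = √(4) = 2.

L[2][0] = -3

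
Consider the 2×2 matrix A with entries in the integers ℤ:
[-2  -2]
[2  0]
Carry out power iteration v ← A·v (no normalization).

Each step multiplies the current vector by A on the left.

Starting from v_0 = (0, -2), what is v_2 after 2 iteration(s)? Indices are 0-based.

v_0 = (0, -2).
v_1 = A·v_0 = (4, 0).
v_2 = A·v_1 = (-8, 8).

v_2 = (-8, 8)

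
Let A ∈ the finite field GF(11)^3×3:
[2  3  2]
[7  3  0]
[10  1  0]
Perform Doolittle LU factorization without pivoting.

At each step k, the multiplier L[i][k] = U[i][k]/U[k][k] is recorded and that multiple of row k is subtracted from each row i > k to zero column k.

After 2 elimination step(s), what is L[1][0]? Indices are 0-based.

Step 1: pivot at (0,0) is 2.
  row1 ← row1 − (9)·row0  ⇒  L[1][0]=9, U row1=(0, 9, 4)
  row2 ← row2 − (5)·row0  ⇒  L[2][0]=5, U row2=(0, 8, 1)
Step 2: pivot at (1,1) is 9.
  row2 ← row2 − (7)·row1  ⇒  L[2][1]=7, U row2=(0, 0, 6)

L[1][0] = 9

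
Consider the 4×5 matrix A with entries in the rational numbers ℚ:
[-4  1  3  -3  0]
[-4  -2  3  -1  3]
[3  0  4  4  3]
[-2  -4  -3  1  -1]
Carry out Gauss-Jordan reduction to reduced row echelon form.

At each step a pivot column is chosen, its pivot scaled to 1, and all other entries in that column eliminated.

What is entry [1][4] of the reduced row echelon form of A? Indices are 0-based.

M[1][4] = -8/3

step 1: normalize row 0 (÷-4) = (1, -1/4, -3/4, 3/4, 0)
  row 1: subtract -4×row0 = (0, -3, 0, 2, 3)
  row 2: subtract 3×row0 = (0, 3/4, 25/4, 7/4, 3)
  row 3: subtract -2×row0 = (0, -9/2, -9/2, 5/2, -1)
step 2: normalize row 1 (÷-3) = (0, 1, 0, -2/3, -1)
  row 0: subtract -1/4×row1 = (1, 0, -3/4, 7/12, -1/4)
  row 2: subtract 3/4×row1 = (0, 0, 25/4, 9/4, 15/4)
  row 3: subtract -9/2×row1 = (0, 0, -9/2, -1/2, -11/2)
step 3: normalize row 2 (÷25/4) = (0, 0, 1, 9/25, 3/5)
  row 0: subtract -3/4×row2 = (1, 0, 0, 64/75, 1/5)
  row 3: subtract -9/2×row2 = (0, 0, 0, 28/25, -14/5)
step 4: normalize row 3 (÷28/25) = (0, 0, 0, 1, -5/2)
  row 0: subtract 64/75×row3 = (1, 0, 0, 0, 7/3)
  row 1: subtract -2/3×row3 = (0, 1, 0, 0, -8/3)
  row 2: subtract 9/25×row3 = (0, 0, 1, 0, 3/2)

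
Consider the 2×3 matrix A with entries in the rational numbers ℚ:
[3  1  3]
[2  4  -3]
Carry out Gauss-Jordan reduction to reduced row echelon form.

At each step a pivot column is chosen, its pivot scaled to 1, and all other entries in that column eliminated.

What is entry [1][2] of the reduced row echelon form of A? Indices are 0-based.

pivot(0,0)=3: scale R0 → (1, 1/3, 1)
  clear (1,0): R1 −= (2)R0 → (0, 10/3, -5)
pivot(1,1)=10/3: scale R1 → (0, 1, -3/2)
  clear (0,1): R0 −= (1/3)R1 → (1, 0, 3/2)

M[1][2] = -3/2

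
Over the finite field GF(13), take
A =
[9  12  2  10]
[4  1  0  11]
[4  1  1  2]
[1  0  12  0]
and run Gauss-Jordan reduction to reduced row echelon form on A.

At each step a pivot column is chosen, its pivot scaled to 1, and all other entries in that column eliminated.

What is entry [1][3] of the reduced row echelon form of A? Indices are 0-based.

step 1: normalize row 0 (÷9) = (1, 10, 6, 4)
  row 1: subtract 4×row0 = (0, 0, 2, 8)
  row 2: subtract 4×row0 = (0, 0, 3, 12)
  row 3: subtract 1×row0 = (0, 3, 6, 9)
step 2: exchange rows 1,3
step 2: normalize row 1 (÷3) = (0, 1, 2, 3)
  row 0: subtract 10×row1 = (1, 0, 12, 0)
step 3: normalize row 2 (÷3) = (0, 0, 1, 4)
  row 0: subtract 12×row2 = (1, 0, 0, 4)
  row 1: subtract 2×row2 = (0, 1, 0, 8)
  row 3: subtract 2×row2 = (0, 0, 0, 0)
skip col 3 (zero from row 3)

M[1][3] = 8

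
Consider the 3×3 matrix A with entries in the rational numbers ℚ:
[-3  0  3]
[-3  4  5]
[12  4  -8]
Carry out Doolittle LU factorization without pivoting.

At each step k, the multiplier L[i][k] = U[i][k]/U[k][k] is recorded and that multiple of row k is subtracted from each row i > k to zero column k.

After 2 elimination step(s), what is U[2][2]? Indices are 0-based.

Step 1: pivot at (0,0) is -3.
  row1 ← row1 − (1)·row0  ⇒  L[1][0]=1, U row1=(0, 4, 2)
  row2 ← row2 − (-4)·row0  ⇒  L[2][0]=-4, U row2=(0, 4, 4)
Step 2: pivot at (1,1) is 4.
  row2 ← row2 − (1)·row1  ⇒  L[2][1]=1, U row2=(0, 0, 2)

U[2][2] = 2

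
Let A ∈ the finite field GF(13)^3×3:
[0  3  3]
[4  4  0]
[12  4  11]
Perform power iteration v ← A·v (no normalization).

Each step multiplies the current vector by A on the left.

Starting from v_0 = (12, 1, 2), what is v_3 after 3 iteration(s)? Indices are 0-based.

v_3 = (10, 0, 7)

v_0 = (12, 1, 2).
v_1 = A·v_0 = (9, 0, 1).
v_2 = A·v_1 = (3, 10, 2).
v_3 = A·v_2 = (10, 0, 7).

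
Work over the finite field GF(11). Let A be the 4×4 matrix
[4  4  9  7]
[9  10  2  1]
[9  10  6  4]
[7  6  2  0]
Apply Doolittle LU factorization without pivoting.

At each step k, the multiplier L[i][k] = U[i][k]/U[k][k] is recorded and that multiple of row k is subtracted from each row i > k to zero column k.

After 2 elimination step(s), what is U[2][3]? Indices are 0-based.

k=0: U[0][0]=4
  eliminate (1,0): mult=5, new row 1: (0, 1, 1, 10); set L[1][0]=5
  eliminate (2,0): mult=5, new row 2: (0, 1, 5, 2); set L[2][0]=5
  eliminate (3,0): mult=10, new row 3: (0, 10, 0, 7); set L[3][0]=10
k=1: U[1][1]=1
  eliminate (2,1): mult=1, new row 2: (0, 0, 4, 3); set L[2][1]=1
  eliminate (3,1): mult=10, new row 3: (0, 0, 1, 6); set L[3][1]=10

U[2][3] = 3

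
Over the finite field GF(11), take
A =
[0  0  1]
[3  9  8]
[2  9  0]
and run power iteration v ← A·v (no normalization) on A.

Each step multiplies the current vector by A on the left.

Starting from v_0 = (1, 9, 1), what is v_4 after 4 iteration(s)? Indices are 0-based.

v_4 = (3, 7, 0)

v_0 = (1, 9, 1).
v_1 = A·v_0 = (1, 4, 6).
v_2 = A·v_1 = (6, 10, 5).
v_3 = A·v_2 = (5, 5, 3).
v_4 = A·v_3 = (3, 7, 0).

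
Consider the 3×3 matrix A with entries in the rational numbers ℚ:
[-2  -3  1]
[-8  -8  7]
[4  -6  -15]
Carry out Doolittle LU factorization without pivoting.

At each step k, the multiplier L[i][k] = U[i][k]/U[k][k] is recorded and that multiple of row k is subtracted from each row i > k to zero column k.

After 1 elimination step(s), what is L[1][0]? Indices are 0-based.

k=0: U[0][0]=-2
  eliminate (1,0): mult=4, new row 1: (0, 4, 3); set L[1][0]=4
  eliminate (2,0): mult=-2, new row 2: (0, -12, -13); set L[2][0]=-2

L[1][0] = 4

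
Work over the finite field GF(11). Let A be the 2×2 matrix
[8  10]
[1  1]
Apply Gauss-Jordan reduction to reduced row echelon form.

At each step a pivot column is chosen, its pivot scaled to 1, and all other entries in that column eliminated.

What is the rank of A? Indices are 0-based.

rank = 2

[1] R0 /= 8  ⇒  (1, 4)
     R1 -= 1·R0  ⇒  (0, 8)
[2] R1 /= 8  ⇒  (0, 1)
     R0 -= 4·R1  ⇒  (1, 0)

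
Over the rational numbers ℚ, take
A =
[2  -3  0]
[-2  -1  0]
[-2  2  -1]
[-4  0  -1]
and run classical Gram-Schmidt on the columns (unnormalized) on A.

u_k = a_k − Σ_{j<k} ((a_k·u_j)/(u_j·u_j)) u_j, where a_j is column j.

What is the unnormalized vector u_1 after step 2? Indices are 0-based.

Step 1: u_0 = a_0 = (2, -2, -2, -4).
Step 2: u_1 = a_1 − (-2/7)·u_0 = (-17/7, -11/7, 10/7, -8/7).

u_1 = (-17/7, -11/7, 10/7, -8/7)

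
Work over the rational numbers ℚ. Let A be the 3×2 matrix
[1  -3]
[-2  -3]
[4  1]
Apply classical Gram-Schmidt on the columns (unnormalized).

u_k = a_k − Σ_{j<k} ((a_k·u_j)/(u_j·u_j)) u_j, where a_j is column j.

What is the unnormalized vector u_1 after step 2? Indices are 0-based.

u_1 = (-10/3, -7/3, -1/3)

Step 1: u_0 = a_0 = (1, -2, 4).
Step 2: u_1 = a_1 − (1/3)·u_0 = (-10/3, -7/3, -1/3).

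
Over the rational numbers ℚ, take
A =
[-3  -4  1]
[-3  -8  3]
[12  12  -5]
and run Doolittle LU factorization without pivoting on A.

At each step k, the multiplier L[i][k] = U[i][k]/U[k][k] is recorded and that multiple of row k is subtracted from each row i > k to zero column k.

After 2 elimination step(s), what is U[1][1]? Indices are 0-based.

U[1][1] = -4

Step 1: pivot at (0,0) is -3.
  row1 ← row1 − (1)·row0  ⇒  L[1][0]=1, U row1=(0, -4, 2)
  row2 ← row2 − (-4)·row0  ⇒  L[2][0]=-4, U row2=(0, -4, -1)
Step 2: pivot at (1,1) is -4.
  row2 ← row2 − (1)·row1  ⇒  L[2][1]=1, U row2=(0, 0, -3)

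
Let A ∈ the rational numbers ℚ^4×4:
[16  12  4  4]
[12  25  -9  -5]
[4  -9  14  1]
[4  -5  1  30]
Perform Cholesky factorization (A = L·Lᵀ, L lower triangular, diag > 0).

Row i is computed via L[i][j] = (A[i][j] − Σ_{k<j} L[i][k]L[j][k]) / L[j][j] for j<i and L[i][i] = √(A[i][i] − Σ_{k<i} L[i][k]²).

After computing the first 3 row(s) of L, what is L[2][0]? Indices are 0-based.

Step 1: L[0][0] = √(16) = 4.
  L[1][0] = (12) / L[0][0] = 3.
Step 2: L[1][1] = √(16) = 4.
  L[2][0] = (4) / L[0][0] = 1.
  L[2][1] = (-12) / L[1][1] = -3.
Step 3: L[2][2] = √(4) = 2.

L[2][0] = 1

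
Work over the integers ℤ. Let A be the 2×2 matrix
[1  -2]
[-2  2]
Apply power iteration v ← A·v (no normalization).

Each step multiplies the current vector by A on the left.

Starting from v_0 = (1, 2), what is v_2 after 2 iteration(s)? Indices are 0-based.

v_0 = (1, 2).
v_1 = A·v_0 = (-3, 2).
v_2 = A·v_1 = (-7, 10).

v_2 = (-7, 10)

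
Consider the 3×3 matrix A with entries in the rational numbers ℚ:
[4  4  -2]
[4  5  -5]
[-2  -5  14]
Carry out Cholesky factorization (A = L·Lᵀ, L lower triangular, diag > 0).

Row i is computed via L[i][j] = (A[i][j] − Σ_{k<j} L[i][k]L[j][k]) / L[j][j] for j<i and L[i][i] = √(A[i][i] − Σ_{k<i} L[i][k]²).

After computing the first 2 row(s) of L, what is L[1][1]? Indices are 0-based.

Step 1: L[0][0] = √(4) = 2.
  L[1][0] = (4) / L[0][0] = 2.
Step 2: L[1][1] = √(1) = 1.

L[1][1] = 1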